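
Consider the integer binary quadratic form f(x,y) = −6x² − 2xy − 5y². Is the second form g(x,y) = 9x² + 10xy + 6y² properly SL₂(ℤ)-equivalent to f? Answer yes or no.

D₁ = -116, D₂ = -116
f is negative-definite; reduce −f:
−f: flip: (6,2,5)→(5,-2,6)
−f: reduced (well bottom): (5,-2,6) with a≤c, −a<b≤a
flip sign back: reduced form of f is (-5,2,-6)
g: translate: b→-8 (≡10 mod 18), so (9,10,6)→(9,-8,5)
g: flip: (9,-8,5)→(5,8,9)
g: translate: b→-2 (≡8 mod 10), so (5,8,9)→(5,-2,6)
g: reduced (well bottom): (5,-2,6) with a≤c, −a<b≤a
reduced forms (-5, 2, -6) vs (5, -2, 6) ⇒ inequivalent

no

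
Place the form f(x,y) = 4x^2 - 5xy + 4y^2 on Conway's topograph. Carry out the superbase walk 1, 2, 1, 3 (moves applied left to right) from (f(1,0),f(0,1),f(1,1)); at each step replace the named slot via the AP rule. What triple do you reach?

start (4,4,3) = (f(1,0),f(0,1),f(1,1))
replace slot 1: 2·(4+3) − 4 = 10 → (10,4,3)
replace slot 2: 2·(10+3) − 4 = 22 → (10,22,3)
replace slot 1: 2·(22+3) − 10 = 40 → (40,22,3)
replace slot 3: 2·(40+22) − 3 = 121 → (40,22,121)

40,22,121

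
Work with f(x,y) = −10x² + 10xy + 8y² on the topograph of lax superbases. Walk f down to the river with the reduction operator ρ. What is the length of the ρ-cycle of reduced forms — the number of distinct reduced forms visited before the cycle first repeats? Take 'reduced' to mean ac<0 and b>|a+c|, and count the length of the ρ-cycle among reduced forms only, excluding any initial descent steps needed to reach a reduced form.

D = 420, ⌊√D⌋ = 20
river: ρ → (8,6,-12)
river: ρ → (-12,18,2)
river: ρ → (2,18,-12)
river: ρ → (-12,6,8)
river: ρ → (8,10,-10)
river: ρ → (-10,10,8)
ρ-cycle length = 6 (tail of 0 descent steps not counted)

6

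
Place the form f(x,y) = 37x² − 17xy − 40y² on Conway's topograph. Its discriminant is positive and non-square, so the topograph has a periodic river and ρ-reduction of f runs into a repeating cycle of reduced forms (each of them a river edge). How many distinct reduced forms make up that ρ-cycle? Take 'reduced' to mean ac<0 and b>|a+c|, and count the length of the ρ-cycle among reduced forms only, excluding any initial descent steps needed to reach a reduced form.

D = 6209, ⌊√D⌋ = 78
descent: ρ → (-40,17,37)  [lands on river]
river: ρ → (37,57,-20)
river: ρ → (-20,63,28)
river: ρ → (28,49,-34)
river: ρ → (-34,19,43)
river: ρ → (43,67,-10)
river: ρ → (-10,73,22)
river: ρ → (22,59,-31)
river: ρ → (-31,65,16)
river: ρ → (16,63,-35)
river: ρ → (-35,77,2)
river: ρ → (2,75,-73)
river: ρ → (-73,71,4)
river: ρ → (4,73,-55)
river: ρ → (-55,37,22)
river: ρ → (22,51,-41)
river: ρ → (-41,31,32)
river: ρ → (32,33,-40)
river: ρ → (-40,47,25)
river: ρ → (25,53,-34)
river: ρ → (-34,15,44)
river: ρ → (44,73,-5)
river: ρ → (-5,77,14)
river: ρ → (14,63,-40)
ρ-cycle length = 24 (tail of 1 descent step not counted)

24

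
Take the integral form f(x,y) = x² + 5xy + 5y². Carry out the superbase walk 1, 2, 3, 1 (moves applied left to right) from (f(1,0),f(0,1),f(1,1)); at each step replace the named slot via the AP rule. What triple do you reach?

start (1,5,11) = (f(1,0),f(0,1),f(1,1))
replace slot 1: 2·(5+11) − 1 = 31 → (31,5,11)
replace slot 2: 2·(31+11) − 5 = 79 → (31,79,11)
replace slot 3: 2·(31+79) − 11 = 209 → (31,79,209)
replace slot 1: 2·(79+209) − 31 = 545 → (545,79,209)

545,79,209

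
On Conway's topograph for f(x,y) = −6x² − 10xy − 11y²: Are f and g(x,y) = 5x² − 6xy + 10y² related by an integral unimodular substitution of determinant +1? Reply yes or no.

D₁ = -164, D₂ = -164
f is negative-definite; reduce −f:
−f: translate: b→-2 (≡10 mod 12), so (6,10,11)→(6,-2,7)
−f: reduced (well bottom): (6,-2,7) with a≤c, −a<b≤a
flip sign back: reduced form of f is (-6,2,-7)
g: translate: b→4 (≡-6 mod 10), so (5,-6,10)→(5,4,9)
g: reduced (well bottom): (5,4,9) with a≤c, −a<b≤a
reduced forms (-6, 2, -7) vs (5, 4, 9) ⇒ inequivalent

no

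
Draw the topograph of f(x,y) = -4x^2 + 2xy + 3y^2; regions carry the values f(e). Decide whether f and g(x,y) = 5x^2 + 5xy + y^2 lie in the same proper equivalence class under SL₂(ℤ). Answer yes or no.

D₁ = 52, D₂ = 5
discriminants differ ⇒ not SL₂(ℤ)-equivalent

no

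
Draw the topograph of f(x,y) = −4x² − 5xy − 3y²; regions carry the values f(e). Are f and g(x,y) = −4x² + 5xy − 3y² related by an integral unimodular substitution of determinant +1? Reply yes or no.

D₁ = -23, D₂ = -23
f is negative-definite; reduce −f:
−f: translate: b→-3 (≡5 mod 8), so (4,5,3)→(4,-3,2)
−f: flip: (4,-3,2)→(2,3,4)
−f: translate: b→-1 (≡3 mod 4), so (2,3,4)→(2,-1,3)
−f: reduced (well bottom): (2,-1,3) with a≤c, −a<b≤a
flip sign back: reduced form of f is (-2,1,-3)
g is negative-definite; reduce −g:
−g: translate: b→3 (≡-5 mod 8), so (4,-5,3)→(4,3,2)
−g: flip: (4,3,2)→(2,-3,4)
−g: translate: b→1 (≡-3 mod 4), so (2,-3,4)→(2,1,3)
−g: reduced (well bottom): (2,1,3) with a≤c, −a<b≤a
flip sign back: reduced form of g is (-2,-1,-3)
reduced forms (-2, 1, -3) vs (-2, -1, -3) ⇒ inequivalent

no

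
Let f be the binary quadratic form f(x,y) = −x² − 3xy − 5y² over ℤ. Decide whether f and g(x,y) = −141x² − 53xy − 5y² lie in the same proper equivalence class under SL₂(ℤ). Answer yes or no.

D₁ = -11, D₂ = -11
f is negative-definite; reduce −f:
−f: translate: b→1 (≡3 mod 2), so (1,3,5)→(1,1,3)
−f: reduced (well bottom): (1,1,3) with a≤c, −a<b≤a
flip sign back: reduced form of f is (-1,-1,-3)
g is negative-definite; reduce −g:
−g: flip: (141,53,5)→(5,-53,141)
−g: translate: b→-3 (≡-53 mod 10), so (5,-53,141)→(5,-3,1)
−g: flip: (5,-3,1)→(1,3,5)
−g: translate: b→1 (≡3 mod 2), so (1,3,5)→(1,1,3)
−g: reduced (well bottom): (1,1,3) with a≤c, −a<b≤a
flip sign back: reduced form of g is (-1,-1,-3)
reduced forms (-1, -1, -3) vs (-1, -1, -3) ⇒ equivalent

yes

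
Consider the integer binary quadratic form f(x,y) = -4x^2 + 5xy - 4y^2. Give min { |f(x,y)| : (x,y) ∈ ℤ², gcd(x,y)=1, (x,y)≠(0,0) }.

translate: b→3 (≡-5 mod 8), so (4,-5,4)→(4,3,3)
flip: (4,3,3)→(3,-3,4)
translate: b→3 (≡-3 mod 6), so (3,-3,4)→(3,3,4)
reduced (well bottom): (3,3,4) with a≤c, −a<b≤a
well minimum |f| = |-3| = 3 (negative-definite)

3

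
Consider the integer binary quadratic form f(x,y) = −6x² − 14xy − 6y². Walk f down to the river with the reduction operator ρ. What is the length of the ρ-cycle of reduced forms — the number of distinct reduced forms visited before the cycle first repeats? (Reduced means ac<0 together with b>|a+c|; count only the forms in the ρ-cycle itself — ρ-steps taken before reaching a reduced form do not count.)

D = 52, ⌊√D⌋ = 7
descent: ρ → (-6,2,2)
descent: ρ → (2,6,-2)  [lands on river]
river: ρ → (-2,6,2)
ρ-cycle length = 2 (tail of 2 descent steps not counted)

2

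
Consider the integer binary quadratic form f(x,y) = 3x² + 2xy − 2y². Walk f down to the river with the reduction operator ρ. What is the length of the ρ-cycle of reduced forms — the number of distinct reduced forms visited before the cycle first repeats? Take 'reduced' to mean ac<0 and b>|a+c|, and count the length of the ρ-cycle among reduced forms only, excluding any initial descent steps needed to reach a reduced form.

D = 28, ⌊√D⌋ = 5
river: ρ → (-2,2,3)
river: ρ → (3,4,-1)
river: ρ → (-1,4,3)
river: ρ → (3,2,-2)
ρ-cycle length = 4 (tail of 0 descent steps not counted)

4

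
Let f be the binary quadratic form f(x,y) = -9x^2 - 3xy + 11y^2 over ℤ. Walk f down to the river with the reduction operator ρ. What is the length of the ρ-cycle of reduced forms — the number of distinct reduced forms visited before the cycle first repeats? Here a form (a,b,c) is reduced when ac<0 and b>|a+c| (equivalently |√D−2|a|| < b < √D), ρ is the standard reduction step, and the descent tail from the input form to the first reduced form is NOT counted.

D = 405, ⌊√D⌋ = 20
descent: ρ → (11,3,-9)  [lands on river]
river: ρ → (-9,15,5)
river: ρ → (5,15,-9)
river: ρ → (-9,3,11)
river: ρ → (11,19,-1)
river: ρ → (-1,19,11)
ρ-cycle length = 6 (tail of 1 descent step not counted)

6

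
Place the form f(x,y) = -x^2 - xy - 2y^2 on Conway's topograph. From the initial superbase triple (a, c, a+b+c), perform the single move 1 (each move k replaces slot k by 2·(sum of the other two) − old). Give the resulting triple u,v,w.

start (-1,-2,-4) = (f(1,0),f(0,1),f(1,1))
replace slot 1: 2·((-2)+(-4)) − (-1) = -11 → (-11,-2,-4)

-11,-2,-4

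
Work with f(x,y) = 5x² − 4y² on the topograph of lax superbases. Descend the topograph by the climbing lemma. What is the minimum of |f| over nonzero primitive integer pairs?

descent: ρ → (-4,8,1)  [lands on river]
river: ρ → (1,8,-4)
closes: descent 1, river 2
min |a| on river = 1

1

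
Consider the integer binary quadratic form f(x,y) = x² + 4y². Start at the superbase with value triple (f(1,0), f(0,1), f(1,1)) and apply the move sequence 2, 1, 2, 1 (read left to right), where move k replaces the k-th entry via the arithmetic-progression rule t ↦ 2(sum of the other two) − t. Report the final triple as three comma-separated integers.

start (1,4,5) = (f(1,0),f(0,1),f(1,1))
replace slot 2: 2·(1+5) − 4 = 8 → (1,8,5)
replace slot 1: 2·(8+5) − 1 = 25 → (25,8,5)
replace slot 2: 2·(25+5) − 8 = 52 → (25,52,5)
replace slot 1: 2·(52+5) − 25 = 89 → (89,52,5)

89,52,5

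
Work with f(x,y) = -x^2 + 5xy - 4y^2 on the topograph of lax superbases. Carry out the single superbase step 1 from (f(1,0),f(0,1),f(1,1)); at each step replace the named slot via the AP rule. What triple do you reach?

start (-1,-4,0) = (f(1,0),f(0,1),f(1,1))
replace slot 1: 2·((-4)+0) − (-1) = -7 → (-7,-4,0)

-7,-4,0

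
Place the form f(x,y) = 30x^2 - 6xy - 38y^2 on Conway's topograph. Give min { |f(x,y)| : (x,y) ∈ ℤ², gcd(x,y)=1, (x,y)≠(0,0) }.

descent: ρ → (-38,6,30)
descent: ρ → (30,54,-14)  [lands on river]
river: ρ → (-14,58,22)
river: ρ → (22,30,-42)
river: ρ → (-42,54,10)
river: ρ → (10,66,-6)
river: ρ → (-6,66,10)
river: ρ → (10,54,-42)
river: ρ → (-42,30,22)
river: ρ → (22,58,-14)
river: ρ → (-14,54,30)
river: ρ → (30,66,-2)
river: ρ → (-2,66,30)
closes: descent 2, river 12
min |a| on river = 2

2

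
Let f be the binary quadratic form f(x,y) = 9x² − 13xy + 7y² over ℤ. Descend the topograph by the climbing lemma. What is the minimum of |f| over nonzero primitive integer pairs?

translate: b→5 (≡-13 mod 18), so (9,-13,7)→(9,5,3)
flip: (9,5,3)→(3,-5,9)
translate: b→1 (≡-5 mod 6), so (3,-5,9)→(3,1,7)
reduced (well bottom): (3,1,7) with a≤c, −a<b≤a
well minimum = a = 3

3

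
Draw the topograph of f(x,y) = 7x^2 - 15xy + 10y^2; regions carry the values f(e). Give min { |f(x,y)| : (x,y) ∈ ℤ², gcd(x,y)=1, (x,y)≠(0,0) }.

translate: b→-1 (≡-15 mod 14), so (7,-15,10)→(7,-1,2)
flip: (7,-1,2)→(2,1,7)
reduced (well bottom): (2,1,7) with a≤c, −a<b≤a
well minimum = a = 2

2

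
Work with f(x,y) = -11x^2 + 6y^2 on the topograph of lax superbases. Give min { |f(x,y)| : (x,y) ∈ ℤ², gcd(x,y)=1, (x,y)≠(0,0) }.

descent: ρ → (6,12,-5)  [lands on river]
river: ρ → (-5,8,10)
river: ρ → (10,12,-3)
river: ρ → (-3,12,10)
river: ρ → (10,8,-5)
river: ρ → (-5,12,6)
closes: descent 1, river 6
min |a| on river = 3

3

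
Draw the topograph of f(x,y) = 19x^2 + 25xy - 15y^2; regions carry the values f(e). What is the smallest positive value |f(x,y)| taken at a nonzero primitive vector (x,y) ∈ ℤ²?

river: ρ → (-15,35,9)
river: ρ → (9,37,-11)
river: ρ → (-11,29,21)
river: ρ → (21,13,-19)
river: ρ → (-19,25,15)
river: ρ → (15,35,-9)
river: ρ → (-9,37,11)
river: ρ → (11,29,-21)
river: ρ → (-21,13,19)
river: ρ → (19,25,-15)
closes: descent 0, river 10
min |a| on river = 9

9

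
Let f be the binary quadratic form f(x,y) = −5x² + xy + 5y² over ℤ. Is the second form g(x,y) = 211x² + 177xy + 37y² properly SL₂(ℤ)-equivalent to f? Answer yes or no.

D₁ = 101, D₂ = 101
river cycle of f (length 6): (5, 9, -1), (-1, 9, 5), (5, 1, -5), (-5, 9, 1), (1, 9, -5), (-5, 1, 5)
river cycle of g (length 6): (5, 9, -1), (-1, 9, 5), (5, 1, -5), (-5, 9, 1), (1, 9, -5), (-5, 1, 5)
cycles coincide ⇒ equivalent

yes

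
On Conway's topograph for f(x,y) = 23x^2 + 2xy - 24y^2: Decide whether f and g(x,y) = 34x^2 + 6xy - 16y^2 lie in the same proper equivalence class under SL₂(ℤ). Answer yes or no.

D₁ = 2212, D₂ = 2212
river cycle of f (length 26): (-24, 46, 1), (1, 46, -24), (-24, 2, 23), (23, 44, -3), (-3, 46, 8), (8, 34, -33), (-33, 32, 9), (9, 40, -17), (-17, 28, 21), (21, 14, -24), … (16 more)
river cycle of g (length 26): (-16, 26, 24), (24, 22, -18), (-18, 14, 28), (28, 42, -4), (-4, 46, 6), (6, 38, -32), (-32, 26, 12), (12, 46, -2), (-2, 46, 12), (12, 26, -32), … (16 more)
cycles differ ⇒ inequivalent

no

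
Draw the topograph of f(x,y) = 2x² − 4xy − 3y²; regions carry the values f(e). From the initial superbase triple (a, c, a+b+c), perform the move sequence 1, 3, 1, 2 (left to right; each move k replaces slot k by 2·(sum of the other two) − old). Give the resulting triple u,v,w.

start (2,-3,-5) = (f(1,0),f(0,1),f(1,1))
replace slot 1: 2·((-3)+(-5)) − 2 = -18 → (-18,-3,-5)
replace slot 3: 2·((-18)+(-3)) − (-5) = -37 → (-18,-3,-37)
replace slot 1: 2·((-3)+(-37)) − (-18) = -62 → (-62,-3,-37)
replace slot 2: 2·((-62)+(-37)) − (-3) = -195 → (-62,-195,-37)

-62,-195,-37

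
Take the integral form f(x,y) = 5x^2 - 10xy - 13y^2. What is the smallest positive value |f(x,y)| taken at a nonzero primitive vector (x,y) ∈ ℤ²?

descent: ρ → (-13,10,5)  [lands on river]
river: ρ → (5,10,-13)
river: ρ → (-13,16,2)
river: ρ → (2,16,-13)
closes: descent 1, river 4
min |a| on river = 2

2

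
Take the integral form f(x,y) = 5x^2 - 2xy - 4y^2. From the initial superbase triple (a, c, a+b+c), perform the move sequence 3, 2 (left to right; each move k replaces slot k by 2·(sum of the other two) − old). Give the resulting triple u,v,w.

start (5,-4,-1) = (f(1,0),f(0,1),f(1,1))
replace slot 3: 2·(5+(-4)) − (-1) = 3 → (5,-4,3)
replace slot 2: 2·(5+3) − (-4) = 20 → (5,20,3)

5,20,3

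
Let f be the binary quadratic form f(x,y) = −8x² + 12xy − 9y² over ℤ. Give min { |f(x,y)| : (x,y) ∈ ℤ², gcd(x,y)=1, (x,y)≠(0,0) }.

translate: b→4 (≡-12 mod 16), so (8,-12,9)→(8,4,5)
flip: (8,4,5)→(5,-4,8)
reduced (well bottom): (5,-4,8) with a≤c, −a<b≤a
well minimum |f| = |-5| = 5 (negative-definite)

5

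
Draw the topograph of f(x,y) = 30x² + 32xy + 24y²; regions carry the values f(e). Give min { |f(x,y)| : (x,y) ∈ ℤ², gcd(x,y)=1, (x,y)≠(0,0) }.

translate: b→-28 (≡32 mod 60), so (30,32,24)→(30,-28,22)
flip: (30,-28,22)→(22,28,30)
translate: b→-16 (≡28 mod 44), so (22,28,30)→(22,-16,24)
reduced (well bottom): (22,-16,24) with a≤c, −a<b≤a
well minimum = a = 22

22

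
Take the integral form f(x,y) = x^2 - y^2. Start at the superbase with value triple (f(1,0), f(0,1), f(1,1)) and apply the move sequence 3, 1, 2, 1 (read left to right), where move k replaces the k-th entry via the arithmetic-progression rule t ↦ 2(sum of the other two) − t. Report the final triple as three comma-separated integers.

start (1,-1,0) = (f(1,0),f(0,1),f(1,1))
replace slot 3: 2·(1+(-1)) − 0 = 0 → (1,-1,0)
replace slot 1: 2·((-1)+0) − 1 = -3 → (-3,-1,0)
replace slot 2: 2·((-3)+0) − (-1) = -5 → (-3,-5,0)
replace slot 1: 2·((-5)+0) − (-3) = -7 → (-7,-5,0)

-7,-5,0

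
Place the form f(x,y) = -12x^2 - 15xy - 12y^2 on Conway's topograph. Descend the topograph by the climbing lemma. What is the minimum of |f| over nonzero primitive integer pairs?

translate: b→-9 (≡15 mod 24), so (12,15,12)→(12,-9,9)
flip: (12,-9,9)→(9,9,12)
reduced (well bottom): (9,9,12) with a≤c, −a<b≤a
well minimum |f| = |-9| = 9 (negative-definite)

9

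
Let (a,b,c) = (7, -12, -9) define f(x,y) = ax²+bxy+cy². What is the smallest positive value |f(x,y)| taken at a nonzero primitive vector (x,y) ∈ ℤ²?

descent: ρ → (-9,12,7)  [lands on river]
river: ρ → (7,16,-5)
river: ρ → (-5,14,10)
river: ρ → (10,6,-9)
closes: descent 1, river 4
min |a| on river = 5

5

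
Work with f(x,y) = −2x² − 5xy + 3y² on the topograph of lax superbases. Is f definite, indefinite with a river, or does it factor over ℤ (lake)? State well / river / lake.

D = b²−4ac = (-5)² − 4·(-2)·3 = 49
D = 7² is a perfect square ⇒ form factors over ℤ ⇒ lakes

lake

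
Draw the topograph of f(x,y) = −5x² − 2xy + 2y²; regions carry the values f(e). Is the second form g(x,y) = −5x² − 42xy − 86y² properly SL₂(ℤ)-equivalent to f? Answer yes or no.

D₁ = 44, D₂ = 44
river cycle of f (length 2): (2, 6, -1), (-1, 6, 2)
river cycle of g (length 2): (2, 6, -1), (-1, 6, 2)
cycles coincide ⇒ equivalent

yes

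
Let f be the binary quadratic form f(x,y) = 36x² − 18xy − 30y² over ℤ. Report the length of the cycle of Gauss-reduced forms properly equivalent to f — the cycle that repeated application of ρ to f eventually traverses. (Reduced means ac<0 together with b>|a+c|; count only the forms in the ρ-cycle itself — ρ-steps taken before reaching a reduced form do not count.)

D = 4644, ⌊√D⌋ = 68
descent: ρ → (-30,18,36)  [lands on river]
river: ρ → (36,54,-12)
river: ρ → (-12,66,6)
river: ρ → (6,66,-12)
river: ρ → (-12,54,36)
river: ρ → (36,18,-30)
river: ρ → (-30,42,24)
river: ρ → (24,54,-18)
river: ρ → (-18,54,24)
river: ρ → (24,42,-30)
ρ-cycle length = 10 (tail of 1 descent step not counted)

10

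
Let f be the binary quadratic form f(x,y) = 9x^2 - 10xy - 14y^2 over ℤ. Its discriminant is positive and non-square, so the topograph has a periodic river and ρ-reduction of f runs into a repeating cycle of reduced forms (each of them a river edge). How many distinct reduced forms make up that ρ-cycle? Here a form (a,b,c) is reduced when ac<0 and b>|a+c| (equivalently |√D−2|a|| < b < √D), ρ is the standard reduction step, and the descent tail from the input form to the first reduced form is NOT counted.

D = 604, ⌊√D⌋ = 24
descent: ρ → (-14,10,9)  [lands on river]
river: ρ → (9,8,-15)
river: ρ → (-15,22,2)
river: ρ → (2,22,-15)
river: ρ → (-15,8,9)
river: ρ → (9,10,-14)
river: ρ → (-14,18,5)
river: ρ → (5,22,-6)
river: ρ → (-6,14,17)
river: ρ → (17,20,-3)
river: ρ → (-3,22,10)
river: ρ → (10,18,-7)
river: ρ → (-7,24,1)
river: ρ → (1,24,-7)
river: ρ → (-7,18,10)
river: ρ → (10,22,-3)
river: ρ → (-3,20,17)
river: ρ → (17,14,-6)
river: ρ → (-6,22,5)
river: ρ → (5,18,-14)
ρ-cycle length = 20 (tail of 1 descent step not counted)

20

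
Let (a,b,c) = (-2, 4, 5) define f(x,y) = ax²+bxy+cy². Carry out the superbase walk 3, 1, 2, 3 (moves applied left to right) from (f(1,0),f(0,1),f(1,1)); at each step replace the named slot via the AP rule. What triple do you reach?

start (-2,5,7) = (f(1,0),f(0,1),f(1,1))
replace slot 3: 2·((-2)+5) − 7 = -1 → (-2,5,-1)
replace slot 1: 2·(5+(-1)) − (-2) = 10 → (10,5,-1)
replace slot 2: 2·(10+(-1)) − 5 = 13 → (10,13,-1)
replace slot 3: 2·(10+13) − (-1) = 47 → (10,13,47)

10,13,47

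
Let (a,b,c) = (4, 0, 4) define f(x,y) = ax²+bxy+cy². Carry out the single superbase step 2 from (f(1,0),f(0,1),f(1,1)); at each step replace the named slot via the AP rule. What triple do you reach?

start (4,4,8) = (f(1,0),f(0,1),f(1,1))
replace slot 2: 2·(4+8) − 4 = 20 → (4,20,8)

4,20,8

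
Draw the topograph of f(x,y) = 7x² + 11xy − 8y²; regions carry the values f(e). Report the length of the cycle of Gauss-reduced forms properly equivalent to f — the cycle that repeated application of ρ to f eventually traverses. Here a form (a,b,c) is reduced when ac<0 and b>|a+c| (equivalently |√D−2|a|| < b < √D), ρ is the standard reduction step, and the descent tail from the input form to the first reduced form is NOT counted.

D = 345, ⌊√D⌋ = 18
river: ρ → (-8,5,10)
river: ρ → (10,15,-3)
river: ρ → (-3,15,10)
river: ρ → (10,5,-8)
river: ρ → (-8,11,7)
river: ρ → (7,17,-2)
river: ρ → (-2,15,15)
river: ρ → (15,15,-2)
river: ρ → (-2,17,7)
river: ρ → (7,11,-8)
ρ-cycle length = 10 (tail of 0 descent steps not counted)

10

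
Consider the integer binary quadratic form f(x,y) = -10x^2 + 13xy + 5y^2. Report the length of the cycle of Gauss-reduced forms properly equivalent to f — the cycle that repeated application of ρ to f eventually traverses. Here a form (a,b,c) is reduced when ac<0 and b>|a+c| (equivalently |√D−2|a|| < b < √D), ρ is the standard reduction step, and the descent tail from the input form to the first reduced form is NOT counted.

D = 369, ⌊√D⌋ = 19
river: ρ → (5,17,-4)
river: ρ → (-4,15,9)
river: ρ → (9,3,-10)
river: ρ → (-10,17,2)
river: ρ → (2,19,-1)
river: ρ → (-1,19,2)
river: ρ → (2,17,-10)
river: ρ → (-10,3,9)
river: ρ → (9,15,-4)
river: ρ → (-4,17,5)
river: ρ → (5,13,-10)
river: ρ → (-10,7,8)
river: ρ → (8,9,-9)
river: ρ → (-9,9,8)
river: ρ → (8,7,-10)
river: ρ → (-10,13,5)
ρ-cycle length = 16 (tail of 0 descent steps not counted)

16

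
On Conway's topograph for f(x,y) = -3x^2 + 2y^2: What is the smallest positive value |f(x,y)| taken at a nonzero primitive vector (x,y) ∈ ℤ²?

descent: ρ → (2,4,-1)  [lands on river]
river: ρ → (-1,4,2)
closes: descent 1, river 2
min |a| on river = 1

1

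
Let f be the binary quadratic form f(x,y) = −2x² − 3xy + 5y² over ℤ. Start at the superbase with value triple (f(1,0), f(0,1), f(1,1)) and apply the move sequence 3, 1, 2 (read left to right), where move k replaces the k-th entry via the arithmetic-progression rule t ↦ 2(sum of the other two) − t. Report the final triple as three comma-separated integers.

start (-2,5,0) = (f(1,0),f(0,1),f(1,1))
replace slot 3: 2·((-2)+5) − 0 = 6 → (-2,5,6)
replace slot 1: 2·(5+6) − (-2) = 24 → (24,5,6)
replace slot 2: 2·(24+6) − 5 = 55 → (24,55,6)

24,55,6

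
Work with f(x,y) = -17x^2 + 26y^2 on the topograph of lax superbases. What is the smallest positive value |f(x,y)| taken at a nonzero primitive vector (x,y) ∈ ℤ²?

descent: ρ → (26,0,-17)
descent: ρ → (-17,34,9)  [lands on river]
river: ρ → (9,38,-9)
river: ρ → (-9,34,17)
river: ρ → (17,34,-9)
river: ρ → (-9,38,9)
river: ρ → (9,34,-17)
closes: descent 2, river 6
min |a| on river = 9

9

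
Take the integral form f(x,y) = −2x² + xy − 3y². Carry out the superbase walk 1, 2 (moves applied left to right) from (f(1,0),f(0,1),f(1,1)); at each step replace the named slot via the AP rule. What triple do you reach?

start (-2,-3,-4) = (f(1,0),f(0,1),f(1,1))
replace slot 1: 2·((-3)+(-4)) − (-2) = -12 → (-12,-3,-4)
replace slot 2: 2·((-12)+(-4)) − (-3) = -29 → (-12,-29,-4)

-12,-29,-4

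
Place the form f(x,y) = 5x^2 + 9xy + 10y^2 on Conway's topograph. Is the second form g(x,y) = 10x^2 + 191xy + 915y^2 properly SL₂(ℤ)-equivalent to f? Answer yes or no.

D₁ = -119, D₂ = -119
f: translate: b→-1 (≡9 mod 10), so (5,9,10)→(5,-1,6)
f: reduced (well bottom): (5,-1,6) with a≤c, −a<b≤a
g: translate: b→-9 (≡191 mod 20), so (10,191,915)→(10,-9,5)
g: flip: (10,-9,5)→(5,9,10)
g: translate: b→-1 (≡9 mod 10), so (5,9,10)→(5,-1,6)
g: reduced (well bottom): (5,-1,6) with a≤c, −a<b≤a
reduced forms (5, -1, 6) vs (5, -1, 6) ⇒ equivalent

yes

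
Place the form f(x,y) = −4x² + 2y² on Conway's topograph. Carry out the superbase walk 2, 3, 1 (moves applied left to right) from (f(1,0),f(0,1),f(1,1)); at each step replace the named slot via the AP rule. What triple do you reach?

start (-4,2,-2) = (f(1,0),f(0,1),f(1,1))
replace slot 2: 2·((-4)+(-2)) − 2 = -14 → (-4,-14,-2)
replace slot 3: 2·((-4)+(-14)) − (-2) = -34 → (-4,-14,-34)
replace slot 1: 2·((-14)+(-34)) − (-4) = -92 → (-92,-14,-34)

-92,-14,-34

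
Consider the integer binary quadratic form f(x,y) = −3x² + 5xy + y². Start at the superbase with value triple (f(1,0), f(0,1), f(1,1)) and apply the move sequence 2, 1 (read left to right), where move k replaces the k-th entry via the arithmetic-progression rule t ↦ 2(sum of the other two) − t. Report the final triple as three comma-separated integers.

start (-3,1,3) = (f(1,0),f(0,1),f(1,1))
replace slot 2: 2·((-3)+3) − 1 = -1 → (-3,-1,3)
replace slot 1: 2·((-1)+3) − (-3) = 7 → (7,-1,3)

7,-1,3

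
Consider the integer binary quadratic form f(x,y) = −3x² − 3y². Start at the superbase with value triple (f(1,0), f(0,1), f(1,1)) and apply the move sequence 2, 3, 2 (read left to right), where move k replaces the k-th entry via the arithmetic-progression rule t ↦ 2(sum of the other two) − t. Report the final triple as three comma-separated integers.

start (-3,-3,-6) = (f(1,0),f(0,1),f(1,1))
replace slot 2: 2·((-3)+(-6)) − (-3) = -15 → (-3,-15,-6)
replace slot 3: 2·((-3)+(-15)) − (-6) = -30 → (-3,-15,-30)
replace slot 2: 2·((-3)+(-30)) − (-15) = -51 → (-3,-51,-30)

-3,-51,-30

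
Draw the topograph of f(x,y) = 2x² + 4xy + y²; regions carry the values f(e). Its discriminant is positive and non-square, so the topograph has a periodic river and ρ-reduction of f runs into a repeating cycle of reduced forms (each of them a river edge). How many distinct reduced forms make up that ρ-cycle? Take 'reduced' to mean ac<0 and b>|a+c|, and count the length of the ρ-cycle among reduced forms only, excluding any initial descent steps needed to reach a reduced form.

D = 8, ⌊√D⌋ = 2
descent: ρ → (1,2,-1)  [lands on river]
river: ρ → (-1,2,1)
ρ-cycle length = 2 (tail of 1 descent step not counted)

2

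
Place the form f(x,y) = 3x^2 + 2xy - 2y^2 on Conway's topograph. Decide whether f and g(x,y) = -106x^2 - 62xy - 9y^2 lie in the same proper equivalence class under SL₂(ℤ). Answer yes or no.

D₁ = 28, D₂ = 28
river cycle of f (length 4): (-2, 2, 3), (3, 4, -1), (-1, 4, 3), (3, 2, -2)
river cycle of g (length 4): (-1, 4, 3), (3, 2, -2), (-2, 2, 3), (3, 4, -1)
cycles coincide ⇒ equivalent

yes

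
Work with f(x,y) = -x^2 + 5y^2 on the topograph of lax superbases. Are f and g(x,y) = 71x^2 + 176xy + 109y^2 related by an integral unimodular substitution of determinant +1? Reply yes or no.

D₁ = 20, D₂ = 20
river cycle of f (length 2): (-1, 4, 1), (1, 4, -1)
river cycle of g (length 2): (-1, 4, 1), (1, 4, -1)
cycles coincide ⇒ equivalent

yes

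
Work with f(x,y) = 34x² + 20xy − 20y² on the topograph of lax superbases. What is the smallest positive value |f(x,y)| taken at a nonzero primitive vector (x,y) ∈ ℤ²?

river: ρ → (-20,20,34)
river: ρ → (34,48,-6)
river: ρ → (-6,48,34)
river: ρ → (34,20,-20)
closes: descent 0, river 4
min |a| on river = 6

6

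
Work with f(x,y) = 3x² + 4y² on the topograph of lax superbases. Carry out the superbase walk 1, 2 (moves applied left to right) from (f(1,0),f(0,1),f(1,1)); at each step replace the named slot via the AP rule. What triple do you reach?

start (3,4,7) = (f(1,0),f(0,1),f(1,1))
replace slot 1: 2·(4+7) − 3 = 19 → (19,4,7)
replace slot 2: 2·(19+7) − 4 = 48 → (19,48,7)

19,48,7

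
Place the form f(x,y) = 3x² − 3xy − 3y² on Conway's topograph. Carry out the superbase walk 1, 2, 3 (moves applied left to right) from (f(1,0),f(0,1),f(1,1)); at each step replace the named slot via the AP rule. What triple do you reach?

start (3,-3,-3) = (f(1,0),f(0,1),f(1,1))
replace slot 1: 2·((-3)+(-3)) − 3 = -15 → (-15,-3,-3)
replace slot 2: 2·((-15)+(-3)) − (-3) = -33 → (-15,-33,-3)
replace slot 3: 2·((-15)+(-33)) − (-3) = -93 → (-15,-33,-93)

-15,-33,-93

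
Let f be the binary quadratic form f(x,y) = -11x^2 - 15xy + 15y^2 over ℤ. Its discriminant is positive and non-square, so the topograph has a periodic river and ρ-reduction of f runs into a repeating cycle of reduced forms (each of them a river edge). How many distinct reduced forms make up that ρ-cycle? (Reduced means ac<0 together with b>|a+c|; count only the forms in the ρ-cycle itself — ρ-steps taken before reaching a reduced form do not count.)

D = 885, ⌊√D⌋ = 29
descent: ρ → (15,15,-11)  [lands on river]
river: ρ → (-11,29,1)
river: ρ → (1,29,-11)
river: ρ → (-11,15,15)
ρ-cycle length = 4 (tail of 1 descent step not counted)

4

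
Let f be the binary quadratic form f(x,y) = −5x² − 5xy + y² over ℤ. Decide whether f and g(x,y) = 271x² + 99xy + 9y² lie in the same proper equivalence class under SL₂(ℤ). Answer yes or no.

D₁ = 45, D₂ = 45
river cycle of f (length 2): (1, 5, -5), (-5, 5, 1)
river cycle of g (length 2): (1, 5, -5), (-5, 5, 1)
cycles coincide ⇒ equivalent

yes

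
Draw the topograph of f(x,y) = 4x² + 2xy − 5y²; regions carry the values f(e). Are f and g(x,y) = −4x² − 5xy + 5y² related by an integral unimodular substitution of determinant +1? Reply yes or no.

D₁ = 84, D₂ = 105
discriminants differ ⇒ not SL₂(ℤ)-equivalent

no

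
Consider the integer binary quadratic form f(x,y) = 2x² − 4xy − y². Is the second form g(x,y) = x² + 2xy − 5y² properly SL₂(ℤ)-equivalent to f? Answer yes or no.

D₁ = 24, D₂ = 24
river cycle of f (length 2): (-1, 4, 2), (2, 4, -1)
river cycle of g (length 2): (1, 4, -2), (-2, 4, 1)
cycles differ ⇒ inequivalent

no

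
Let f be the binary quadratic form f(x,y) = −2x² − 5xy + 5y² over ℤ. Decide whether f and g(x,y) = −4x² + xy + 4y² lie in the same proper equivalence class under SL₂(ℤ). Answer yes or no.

D₁ = 65, D₂ = 65
river cycle of f (length 6): (5, 5, -2), (-2, 7, 2), (2, 5, -5), (-5, 5, 2), (2, 7, -2), (-2, 5, 5)
river cycle of g (length 6): (4, 7, -1), (-1, 7, 4), (4, 1, -4), (-4, 7, 1), (1, 7, -4), (-4, 1, 4)
cycles differ ⇒ inequivalent

no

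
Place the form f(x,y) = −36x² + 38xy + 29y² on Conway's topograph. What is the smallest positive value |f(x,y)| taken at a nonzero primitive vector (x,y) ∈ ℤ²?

river: ρ → (29,20,-45)
river: ρ → (-45,70,4)
river: ρ → (4,74,-9)
river: ρ → (-9,70,20)
river: ρ → (20,50,-39)
river: ρ → (-39,28,31)
river: ρ → (31,34,-36)
river: ρ → (-36,38,29)
closes: descent 0, river 8
min |a| on river = 4

4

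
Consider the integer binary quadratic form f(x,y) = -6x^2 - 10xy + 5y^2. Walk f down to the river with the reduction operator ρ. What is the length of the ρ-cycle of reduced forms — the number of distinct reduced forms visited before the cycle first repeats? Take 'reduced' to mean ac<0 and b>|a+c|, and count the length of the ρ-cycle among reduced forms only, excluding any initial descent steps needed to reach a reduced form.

D = 220, ⌊√D⌋ = 14
descent: ρ → (5,10,-6)  [lands on river]
river: ρ → (-6,14,1)
river: ρ → (1,14,-6)
river: ρ → (-6,10,5)
ρ-cycle length = 4 (tail of 1 descent step not counted)

4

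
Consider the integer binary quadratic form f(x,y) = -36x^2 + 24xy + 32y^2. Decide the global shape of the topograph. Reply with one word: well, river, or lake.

D = b²−4ac = 24² − 4·(-36)·32 = 5184
D = 72² is a perfect square ⇒ form factors over ℤ ⇒ lakes

lake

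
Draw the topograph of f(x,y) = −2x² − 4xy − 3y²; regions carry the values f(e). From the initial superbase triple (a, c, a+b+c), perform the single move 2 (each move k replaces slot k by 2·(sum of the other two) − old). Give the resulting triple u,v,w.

start (-2,-3,-9) = (f(1,0),f(0,1),f(1,1))
replace slot 2: 2·((-2)+(-9)) − (-3) = -19 → (-2,-19,-9)

-2,-19,-9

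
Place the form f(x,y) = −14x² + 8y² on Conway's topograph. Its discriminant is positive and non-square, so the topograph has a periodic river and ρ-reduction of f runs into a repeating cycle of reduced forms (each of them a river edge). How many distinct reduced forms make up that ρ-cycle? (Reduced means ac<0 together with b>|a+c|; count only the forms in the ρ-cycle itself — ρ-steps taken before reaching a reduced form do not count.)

D = 448, ⌊√D⌋ = 21
descent: ρ → (8,16,-6)  [lands on river]
river: ρ → (-6,20,2)
river: ρ → (2,20,-6)
river: ρ → (-6,16,8)
ρ-cycle length = 4 (tail of 1 descent step not counted)

4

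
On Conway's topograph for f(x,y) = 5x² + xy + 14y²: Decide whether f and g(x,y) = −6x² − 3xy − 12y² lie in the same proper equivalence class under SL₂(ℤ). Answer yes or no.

D₁ = -279, D₂ = -279
f: reduced (well bottom): (5,1,14) with a≤c, −a<b≤a
g is negative-definite; reduce −g:
−g: reduced (well bottom): (6,3,12) with a≤c, −a<b≤a
flip sign back: reduced form of g is (-6,-3,-12)
reduced forms (5, 1, 14) vs (-6, -3, -12) ⇒ inequivalent

no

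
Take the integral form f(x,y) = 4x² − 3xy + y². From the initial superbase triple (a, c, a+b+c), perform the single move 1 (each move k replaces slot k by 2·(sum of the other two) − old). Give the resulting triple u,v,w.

start (4,1,2) = (f(1,0),f(0,1),f(1,1))
replace slot 1: 2·(1+2) − 4 = 2 → (2,1,2)

2,1,2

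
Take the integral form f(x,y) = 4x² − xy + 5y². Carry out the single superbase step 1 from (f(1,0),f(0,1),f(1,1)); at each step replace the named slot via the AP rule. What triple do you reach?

start (4,5,8) = (f(1,0),f(0,1),f(1,1))
replace slot 1: 2·(5+8) − 4 = 22 → (22,5,8)

22,5,8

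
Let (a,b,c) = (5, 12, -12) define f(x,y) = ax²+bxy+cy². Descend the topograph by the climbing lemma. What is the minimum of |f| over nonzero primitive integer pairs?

river: ρ → (-12,12,5)
river: ρ → (5,18,-3)
river: ρ → (-3,18,5)
river: ρ → (5,12,-12)
closes: descent 0, river 4
min |a| on river = 3

3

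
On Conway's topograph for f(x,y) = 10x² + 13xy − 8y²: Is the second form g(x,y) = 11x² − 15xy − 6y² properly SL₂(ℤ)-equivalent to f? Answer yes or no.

D₁ = 489, D₂ = 489
river cycle of f (length 22): (-8, 19, 4), (4, 21, -3), (-3, 21, 4), (4, 19, -8), (-8, 13, 10), (10, 7, -11), (-11, 15, 6), (6, 21, -2), (-2, 19, 16), (16, 13, -5), … (12 more)
river cycle of g (length 22): (-6, 15, 11), (11, 7, -10), (-10, 13, 8), (8, 19, -4), (-4, 21, 3), (3, 21, -4), (-4, 19, 8), (8, 13, -10), (-10, 7, 11), (11, 15, -6), … (12 more)
cycles differ ⇒ inequivalent

no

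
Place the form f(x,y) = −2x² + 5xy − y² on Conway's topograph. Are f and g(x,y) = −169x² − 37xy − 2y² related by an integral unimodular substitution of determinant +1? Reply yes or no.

D₁ = 17, D₂ = 17
river cycle of f (length 6): (-1, 3, 2), (2, 1, -2), (-2, 3, 1), (1, 3, -2), (-2, 1, 2), (2, 3, -1)
river cycle of g (length 6): (-2, 1, 2), (2, 3, -1), (-1, 3, 2), (2, 1, -2), (-2, 3, 1), (1, 3, -2)
cycles coincide ⇒ equivalent

yes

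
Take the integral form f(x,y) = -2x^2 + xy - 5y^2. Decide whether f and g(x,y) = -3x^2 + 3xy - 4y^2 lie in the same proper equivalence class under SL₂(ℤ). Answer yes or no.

D₁ = -39, D₂ = -39
f is negative-definite; reduce −f:
−f: reduced (well bottom): (2,-1,5) with a≤c, −a<b≤a
flip sign back: reduced form of f is (-2,1,-5)
g is negative-definite; reduce −g:
−g: translate: b→3 (≡-3 mod 6), so (3,-3,4)→(3,3,4)
−g: reduced (well bottom): (3,3,4) with a≤c, −a<b≤a
flip sign back: reduced form of g is (-3,-3,-4)
reduced forms (-2, 1, -5) vs (-3, -3, -4) ⇒ inequivalent

no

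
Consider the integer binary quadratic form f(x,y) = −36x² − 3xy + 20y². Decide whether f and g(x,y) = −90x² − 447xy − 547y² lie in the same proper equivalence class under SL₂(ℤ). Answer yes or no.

D₁ = 2889, D₂ = 2889
river cycle of f (length 8): (20, 43, -13), (-13, 35, 32), (32, 29, -16), (-16, 35, 26), (26, 17, -25), (-25, 33, 18), (18, 39, -19), (-19, 37, 20)
river cycle of g (length 8): (-13, 35, 32), (32, 29, -16), (-16, 35, 26), (26, 17, -25), (-25, 33, 18), (18, 39, -19), (-19, 37, 20), (20, 43, -13)
cycles coincide ⇒ equivalent

yes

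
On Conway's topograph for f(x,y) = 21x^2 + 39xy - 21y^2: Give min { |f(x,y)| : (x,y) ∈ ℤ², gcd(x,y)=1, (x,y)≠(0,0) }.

river: ρ → (-21,45,15)
river: ρ → (15,45,-21)
river: ρ → (-21,39,21)
river: ρ → (21,45,-15)
river: ρ → (-15,45,21)
river: ρ → (21,39,-21)
closes: descent 0, river 6
min |a| on river = 15

15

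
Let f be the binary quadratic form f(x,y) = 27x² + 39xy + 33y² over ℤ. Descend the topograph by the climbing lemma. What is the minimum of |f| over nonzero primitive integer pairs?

translate: b→-15 (≡39 mod 54), so (27,39,33)→(27,-15,21)
flip: (27,-15,21)→(21,15,27)
reduced (well bottom): (21,15,27) with a≤c, −a<b≤a
well minimum = a = 21

21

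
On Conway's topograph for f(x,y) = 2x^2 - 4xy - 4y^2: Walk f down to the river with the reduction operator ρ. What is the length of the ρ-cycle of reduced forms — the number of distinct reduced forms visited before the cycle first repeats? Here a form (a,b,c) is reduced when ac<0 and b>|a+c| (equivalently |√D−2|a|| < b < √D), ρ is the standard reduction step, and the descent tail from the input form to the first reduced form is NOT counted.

D = 48, ⌊√D⌋ = 6
descent: ρ → (-4,4,2)  [lands on river]
river: ρ → (2,4,-4)
ρ-cycle length = 2 (tail of 1 descent step not counted)

2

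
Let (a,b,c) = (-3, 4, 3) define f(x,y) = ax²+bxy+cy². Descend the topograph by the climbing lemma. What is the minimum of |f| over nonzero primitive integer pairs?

river: ρ → (3,2,-4)
river: ρ → (-4,6,1)
river: ρ → (1,6,-4)
river: ρ → (-4,2,3)
river: ρ → (3,4,-3)
river: ρ → (-3,2,4)
river: ρ → (4,6,-1)
river: ρ → (-1,6,4)
river: ρ → (4,2,-3)
river: ρ → (-3,4,3)
closes: descent 0, river 10
min |a| on river = 1

1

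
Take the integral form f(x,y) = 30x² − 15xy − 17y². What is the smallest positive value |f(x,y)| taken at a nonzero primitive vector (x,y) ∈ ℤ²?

descent: ρ → (-17,15,30)  [lands on river]
river: ρ → (30,45,-2)
river: ρ → (-2,47,7)
river: ρ → (7,37,-32)
river: ρ → (-32,27,12)
river: ρ → (12,45,-5)
river: ρ → (-5,45,12)
river: ρ → (12,27,-32)
river: ρ → (-32,37,7)
river: ρ → (7,47,-2)
river: ρ → (-2,45,30)
river: ρ → (30,15,-17)
river: ρ → (-17,19,28)
river: ρ → (28,37,-8)
river: ρ → (-8,43,13)
river: ρ → (13,35,-20)
river: ρ → (-20,45,3)
river: ρ → (3,45,-20)
river: ρ → (-20,35,13)
river: ρ → (13,43,-8)
river: ρ → (-8,37,28)
river: ρ → (28,19,-17)
closes: descent 1, river 22
min |a| on river = 2

2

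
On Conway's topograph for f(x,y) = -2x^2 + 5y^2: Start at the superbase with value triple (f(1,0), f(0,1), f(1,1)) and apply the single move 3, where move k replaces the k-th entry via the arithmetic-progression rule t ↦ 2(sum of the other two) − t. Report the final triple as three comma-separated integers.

start (-2,5,3) = (f(1,0),f(0,1),f(1,1))
replace slot 3: 2·((-2)+5) − 3 = 3 → (-2,5,3)

-2,5,3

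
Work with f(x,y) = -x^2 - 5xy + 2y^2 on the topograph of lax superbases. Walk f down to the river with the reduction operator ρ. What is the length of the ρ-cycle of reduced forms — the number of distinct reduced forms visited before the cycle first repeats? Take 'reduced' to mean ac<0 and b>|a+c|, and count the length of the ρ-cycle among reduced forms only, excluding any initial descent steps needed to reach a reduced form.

D = 33, ⌊√D⌋ = 5
descent: ρ → (2,5,-1)  [lands on river]
river: ρ → (-1,5,2)
river: ρ → (2,3,-3)
river: ρ → (-3,3,2)
ρ-cycle length = 4 (tail of 1 descent step not counted)

4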